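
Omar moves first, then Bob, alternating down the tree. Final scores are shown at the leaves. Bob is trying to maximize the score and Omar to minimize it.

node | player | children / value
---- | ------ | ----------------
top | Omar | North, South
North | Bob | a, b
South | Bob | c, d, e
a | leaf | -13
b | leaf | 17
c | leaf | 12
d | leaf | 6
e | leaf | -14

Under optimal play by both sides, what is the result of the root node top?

12

North (Bob): max(-13, 17) = 17
South (Bob): max(12, 6, -14) = 12
top (Omar): min(17, 12) = 12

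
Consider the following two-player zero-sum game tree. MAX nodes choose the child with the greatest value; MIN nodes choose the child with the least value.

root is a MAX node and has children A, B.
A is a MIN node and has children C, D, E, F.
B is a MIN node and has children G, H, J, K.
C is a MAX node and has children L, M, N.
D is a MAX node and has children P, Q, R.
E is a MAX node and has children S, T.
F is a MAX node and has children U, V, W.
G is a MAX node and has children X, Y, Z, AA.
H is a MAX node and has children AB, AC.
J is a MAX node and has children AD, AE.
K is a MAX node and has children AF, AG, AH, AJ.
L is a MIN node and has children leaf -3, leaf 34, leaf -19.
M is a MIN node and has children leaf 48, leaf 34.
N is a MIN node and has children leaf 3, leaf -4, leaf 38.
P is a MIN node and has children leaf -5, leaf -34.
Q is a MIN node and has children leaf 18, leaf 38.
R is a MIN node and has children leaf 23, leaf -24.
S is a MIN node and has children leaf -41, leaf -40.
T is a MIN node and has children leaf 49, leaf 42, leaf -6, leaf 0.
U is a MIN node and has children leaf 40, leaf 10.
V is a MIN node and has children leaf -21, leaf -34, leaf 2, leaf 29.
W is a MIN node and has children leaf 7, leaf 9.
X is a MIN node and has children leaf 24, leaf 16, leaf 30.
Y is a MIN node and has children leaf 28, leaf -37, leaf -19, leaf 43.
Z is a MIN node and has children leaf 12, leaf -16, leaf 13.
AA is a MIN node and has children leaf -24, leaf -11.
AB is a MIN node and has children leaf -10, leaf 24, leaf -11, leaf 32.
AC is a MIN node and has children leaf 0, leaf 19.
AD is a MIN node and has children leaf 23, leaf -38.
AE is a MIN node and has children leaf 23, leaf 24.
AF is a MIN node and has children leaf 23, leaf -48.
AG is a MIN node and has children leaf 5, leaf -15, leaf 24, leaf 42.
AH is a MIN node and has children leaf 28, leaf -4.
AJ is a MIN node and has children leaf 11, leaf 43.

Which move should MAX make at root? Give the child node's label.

L (MIN): min(-3, 34, -19) = -19
M (MIN): min(48, 34) = 34
N (MIN): min(3, -4, 38) = -4
C (MAX): max(-19, 34, -4) = 34
P (MIN): min(-5, -34) = -34
Q (MIN): min(18, 38) = 18
R (MIN): min(23, -24) = -24
D (MAX): max(-34, 18, -24) = 18
S (MIN): min(-41, -40) = -41
T (MIN): min(49, 42, -6, 0) = -6
E (MAX): max(-41, -6) = -6
U (MIN): min(40, 10) = 10
V (MIN): min(-21, -34, 2, 29) = -34
W (MIN): min(7, 9) = 7
F (MAX): max(10, -34, 7) = 10
A (MIN): min(34, 18, -6, 10) = -6
X (MIN): min(24, 16, 30) = 16
Y (MIN): min(28, -37, -19, 43) = -37
Z (MIN): min(12, -16, 13) = -16
AA (MIN): min(-24, -11) = -24
G (MAX): max(16, -37, -16, -24) = 16
AB (MIN): min(-10, 24, -11, 32) = -11
AC (MIN): min(0, 19) = 0
H (MAX): max(-11, 0) = 0
AD (MIN): min(23, -38) = -38
AE (MIN): min(23, 24) = 23
J (MAX): max(-38, 23) = 23
AF (MIN): min(23, -48) = -48
AG (MIN): min(5, -15, 24, 42) = -15
AH (MIN): min(28, -4) = -4
AJ (MIN): min(11, 43) = 11
K (MAX): max(-48, -15, -4, 11) = 11
B (MIN): min(16, 0, 23, 11) = 0
root (MAX): max(-6, 0) = 0
MAX at root wants the highest of {A=-6, B=0}, so chooses B.

B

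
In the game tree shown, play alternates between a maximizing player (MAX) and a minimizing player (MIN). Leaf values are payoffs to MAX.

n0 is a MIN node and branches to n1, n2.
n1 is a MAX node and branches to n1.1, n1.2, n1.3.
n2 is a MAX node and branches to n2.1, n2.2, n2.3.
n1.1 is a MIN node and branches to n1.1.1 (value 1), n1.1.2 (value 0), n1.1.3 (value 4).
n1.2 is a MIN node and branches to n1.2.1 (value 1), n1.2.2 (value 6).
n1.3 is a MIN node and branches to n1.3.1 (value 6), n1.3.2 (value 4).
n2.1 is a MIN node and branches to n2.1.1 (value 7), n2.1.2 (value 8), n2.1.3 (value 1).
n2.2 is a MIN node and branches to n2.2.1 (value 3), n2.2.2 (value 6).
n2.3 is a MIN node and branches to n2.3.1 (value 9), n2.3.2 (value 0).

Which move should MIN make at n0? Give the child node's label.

n2

n1.1 (MIN): min(1, 0, 4) = 0
n1.2 (MIN): min(1, 6) = 1
n1.3 (MIN): min(6, 4) = 4
n1 (MAX): max(0, 1, 4) = 4
n2.1 (MIN): min(7, 8, 1) = 1
n2.2 (MIN): min(3, 6) = 3
n2.3 (MIN): min(9, 0) = 0
n2 (MAX): max(1, 3, 0) = 3
n0 (MIN): min(4, 3) = 3
MIN at n0 wants the lowest of {n1=4, n2=3}, so chooses n2.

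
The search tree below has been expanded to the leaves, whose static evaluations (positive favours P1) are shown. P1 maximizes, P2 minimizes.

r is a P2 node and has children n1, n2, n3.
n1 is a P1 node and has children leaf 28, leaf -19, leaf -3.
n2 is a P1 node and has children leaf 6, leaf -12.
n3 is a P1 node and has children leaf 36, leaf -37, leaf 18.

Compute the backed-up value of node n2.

n2 (P1): max(6, -12) = 6

6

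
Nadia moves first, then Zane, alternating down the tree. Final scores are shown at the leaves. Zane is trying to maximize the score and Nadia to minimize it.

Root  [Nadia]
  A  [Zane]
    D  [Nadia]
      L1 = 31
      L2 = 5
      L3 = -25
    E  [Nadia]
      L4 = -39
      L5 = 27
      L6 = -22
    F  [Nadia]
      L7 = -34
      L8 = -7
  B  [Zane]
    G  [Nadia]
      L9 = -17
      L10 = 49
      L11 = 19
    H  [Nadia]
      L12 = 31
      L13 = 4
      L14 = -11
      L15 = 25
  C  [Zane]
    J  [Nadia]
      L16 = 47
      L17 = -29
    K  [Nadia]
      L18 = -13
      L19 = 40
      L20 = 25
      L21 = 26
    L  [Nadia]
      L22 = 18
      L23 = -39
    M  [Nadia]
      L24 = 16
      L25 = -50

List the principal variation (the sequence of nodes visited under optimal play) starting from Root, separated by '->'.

Root -> A -> D -> L3

D (Nadia): min(31, 5, -25) = -25
E (Nadia): min(-39, 27, -22) = -39
F (Nadia): min(-34, -7) = -34
A (Zane): max(-25, -39, -34) = -25
G (Nadia): min(-17, 49, 19) = -17
H (Nadia): min(31, 4, -11, 25) = -11
B (Zane): max(-17, -11) = -11
J (Nadia): min(47, -29) = -29
K (Nadia): min(-13, 40, 25, 26) = -13
L (Nadia): min(18, -39) = -39
M (Nadia): min(16, -50) = -50
C (Zane): max(-29, -13, -39, -50) = -13
Root (Nadia): min(-25, -11, -13) = -25
At Root, Nadia picks A (lowest: -25).
At A, Zane picks D (highest: -25).
At D, Nadia picks L3 (lowest: -25).
Terminal value -25.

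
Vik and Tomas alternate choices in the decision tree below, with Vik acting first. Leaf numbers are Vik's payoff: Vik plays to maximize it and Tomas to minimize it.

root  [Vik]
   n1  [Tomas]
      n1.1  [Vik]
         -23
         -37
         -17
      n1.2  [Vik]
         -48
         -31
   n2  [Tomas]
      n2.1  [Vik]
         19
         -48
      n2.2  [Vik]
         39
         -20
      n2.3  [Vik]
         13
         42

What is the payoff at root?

19

n1.1 (Vik): max(-23, -37, -17) = -17
n1.2 (Vik): max(-48, -31) = -31
n1 (Tomas): min(-17, -31) = -31
n2.1 (Vik): max(19, -48) = 19
n2.2 (Vik): max(39, -20) = 39
n2.3 (Vik): max(13, 42) = 42
n2 (Tomas): min(19, 39, 42) = 19
root (Vik): max(-31, 19) = 19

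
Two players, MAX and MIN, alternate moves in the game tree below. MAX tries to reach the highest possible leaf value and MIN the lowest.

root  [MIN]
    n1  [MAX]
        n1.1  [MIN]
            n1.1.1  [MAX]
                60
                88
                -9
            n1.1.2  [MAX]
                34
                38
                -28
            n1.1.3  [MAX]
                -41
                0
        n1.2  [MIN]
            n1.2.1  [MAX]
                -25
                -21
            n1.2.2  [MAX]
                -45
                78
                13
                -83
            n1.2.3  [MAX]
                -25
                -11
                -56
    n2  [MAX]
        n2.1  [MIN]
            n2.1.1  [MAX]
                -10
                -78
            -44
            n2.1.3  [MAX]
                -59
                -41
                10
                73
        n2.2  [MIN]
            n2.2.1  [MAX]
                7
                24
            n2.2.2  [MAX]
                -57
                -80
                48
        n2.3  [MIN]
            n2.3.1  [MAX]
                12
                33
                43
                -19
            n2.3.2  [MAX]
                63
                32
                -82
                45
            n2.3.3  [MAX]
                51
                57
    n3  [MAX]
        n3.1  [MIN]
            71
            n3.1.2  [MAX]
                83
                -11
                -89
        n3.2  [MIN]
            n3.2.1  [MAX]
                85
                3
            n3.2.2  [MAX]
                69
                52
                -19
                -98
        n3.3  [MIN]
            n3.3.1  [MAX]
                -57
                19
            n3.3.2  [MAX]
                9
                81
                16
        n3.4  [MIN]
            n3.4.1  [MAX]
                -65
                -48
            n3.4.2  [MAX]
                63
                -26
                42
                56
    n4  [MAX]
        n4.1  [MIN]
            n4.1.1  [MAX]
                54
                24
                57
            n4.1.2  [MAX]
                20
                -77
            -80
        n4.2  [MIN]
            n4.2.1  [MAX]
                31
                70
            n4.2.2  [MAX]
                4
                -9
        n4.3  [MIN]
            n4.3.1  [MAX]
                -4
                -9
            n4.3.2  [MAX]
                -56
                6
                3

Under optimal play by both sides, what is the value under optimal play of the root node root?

0

n1.1.1 (MAX): max(60, 88, -9) = 88
n1.1.2 (MAX): max(34, 38, -28) = 38
n1.1.3 (MAX): max(-41, 0) = 0
n1.1 (MIN): min(88, 38, 0) = 0
n1.2.1 (MAX): max(-25, -21) = -21
n1.2.2 (MAX): max(-45, 78, 13, -83) = 78
n1.2.3 (MAX): max(-25, -11, -56) = -11
n1.2 (MIN): min(-21, 78, -11) = -21
n1 (MAX): max(0, -21) = 0
n2.1.1 (MAX): max(-10, -78) = -10
n2.1.3 (MAX): max(-59, -41, 10, 73) = 73
n2.1 (MIN): min(-10, -44, 73) = -44
n2.2.1 (MAX): max(7, 24) = 24
n2.2.2 (MAX): max(-57, -80, 48) = 48
n2.2 (MIN): min(24, 48) = 24
n2.3.1 (MAX): max(12, 33, 43, -19) = 43
n2.3.2 (MAX): max(63, 32, -82, 45) = 63
n2.3.3 (MAX): max(51, 57) = 57
n2.3 (MIN): min(43, 63, 57) = 43
n2 (MAX): max(-44, 24, 43) = 43
n3.1.2 (MAX): max(83, -11, -89) = 83
n3.1 (MIN): min(71, 83) = 71
n3.2.1 (MAX): max(85, 3) = 85
n3.2.2 (MAX): max(69, 52, -19, -98) = 69
n3.2 (MIN): min(85, 69) = 69
n3.3.1 (MAX): max(-57, 19) = 19
n3.3.2 (MAX): max(9, 81, 16) = 81
n3.3 (MIN): min(19, 81) = 19
n3.4.1 (MAX): max(-65, -48) = -48
n3.4.2 (MAX): max(63, -26, 42, 56) = 63
n3.4 (MIN): min(-48, 63) = -48
n3 (MAX): max(71, 69, 19, -48) = 71
n4.1.1 (MAX): max(54, 24, 57) = 57
n4.1.2 (MAX): max(20, -77) = 20
n4.1 (MIN): min(57, 20, -80) = -80
n4.2.1 (MAX): max(31, 70) = 70
n4.2.2 (MAX): max(4, -9) = 4
n4.2 (MIN): min(70, 4) = 4
n4.3.1 (MAX): max(-4, -9) = -4
n4.3.2 (MAX): max(-56, 6, 3) = 6
n4.3 (MIN): min(-4, 6) = -4
n4 (MAX): max(-80, 4, -4) = 4
root (MIN): min(0, 43, 71, 4) = 0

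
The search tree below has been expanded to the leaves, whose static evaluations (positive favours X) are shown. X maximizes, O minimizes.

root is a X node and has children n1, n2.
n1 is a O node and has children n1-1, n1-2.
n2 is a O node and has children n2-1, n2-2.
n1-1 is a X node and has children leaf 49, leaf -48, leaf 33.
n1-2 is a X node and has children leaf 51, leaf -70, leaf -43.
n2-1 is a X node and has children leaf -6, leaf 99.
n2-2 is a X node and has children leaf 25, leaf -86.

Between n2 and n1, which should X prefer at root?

n2-1 (X): max(-6, 99) = 99
n2-2 (X): max(25, -86) = 25
n2 (O): min(99, 25) = 25
n1-1 (X): max(49, -48, 33) = 49
n1-2 (X): max(51, -70, -43) = 51
n1 (O): min(49, 51) = 49
X prefers the higher value; n2=25, n1=49. n1 is better since 49 > 25.

n1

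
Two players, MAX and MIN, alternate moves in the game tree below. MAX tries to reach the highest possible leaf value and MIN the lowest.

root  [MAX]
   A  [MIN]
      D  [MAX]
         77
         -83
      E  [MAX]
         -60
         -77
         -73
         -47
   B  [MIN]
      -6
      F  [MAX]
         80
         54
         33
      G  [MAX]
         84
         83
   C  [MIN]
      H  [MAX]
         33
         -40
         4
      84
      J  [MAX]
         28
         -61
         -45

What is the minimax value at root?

28

D (MAX): max(77, -83) = 77
E (MAX): max(-60, -77, -73, -47) = -47
A (MIN): min(77, -47) = -47
F (MAX): max(80, 54, 33) = 80
G (MAX): max(84, 83) = 84
B (MIN): min(-6, 80, 84) = -6
H (MAX): max(33, -40, 4) = 33
J (MAX): max(28, -61, -45) = 28
C (MIN): min(33, 84, 28) = 28
root (MAX): max(-47, -6, 28) = 28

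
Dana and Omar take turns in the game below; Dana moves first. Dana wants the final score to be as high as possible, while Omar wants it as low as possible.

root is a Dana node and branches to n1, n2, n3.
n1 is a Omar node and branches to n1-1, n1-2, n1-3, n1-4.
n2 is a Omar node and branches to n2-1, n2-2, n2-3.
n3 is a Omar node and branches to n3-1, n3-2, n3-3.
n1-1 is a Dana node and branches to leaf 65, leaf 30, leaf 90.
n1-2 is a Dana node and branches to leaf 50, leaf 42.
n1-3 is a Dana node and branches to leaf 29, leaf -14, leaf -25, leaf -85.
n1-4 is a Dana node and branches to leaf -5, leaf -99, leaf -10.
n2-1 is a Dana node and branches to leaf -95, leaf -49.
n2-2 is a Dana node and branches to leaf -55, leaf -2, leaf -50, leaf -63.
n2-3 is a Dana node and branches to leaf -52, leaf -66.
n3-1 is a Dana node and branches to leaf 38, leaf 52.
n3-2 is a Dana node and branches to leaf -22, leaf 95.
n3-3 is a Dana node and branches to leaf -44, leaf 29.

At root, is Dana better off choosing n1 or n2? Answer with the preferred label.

n1

n1-1 (Dana): max(65, 30, 90) = 90
n1-2 (Dana): max(50, 42) = 50
n1-3 (Dana): max(29, -14, -25, -85) = 29
n1-4 (Dana): max(-5, -99, -10) = -5
n1 (Omar): min(90, 50, 29, -5) = -5
n2-1 (Dana): max(-95, -49) = -49
n2-2 (Dana): max(-55, -2, -50, -63) = -2
n2-3 (Dana): max(-52, -66) = -52
n2 (Omar): min(-49, -2, -52) = -52
Dana prefers the higher value; n1=-5, n2=-52. n1 is better since -5 > -52.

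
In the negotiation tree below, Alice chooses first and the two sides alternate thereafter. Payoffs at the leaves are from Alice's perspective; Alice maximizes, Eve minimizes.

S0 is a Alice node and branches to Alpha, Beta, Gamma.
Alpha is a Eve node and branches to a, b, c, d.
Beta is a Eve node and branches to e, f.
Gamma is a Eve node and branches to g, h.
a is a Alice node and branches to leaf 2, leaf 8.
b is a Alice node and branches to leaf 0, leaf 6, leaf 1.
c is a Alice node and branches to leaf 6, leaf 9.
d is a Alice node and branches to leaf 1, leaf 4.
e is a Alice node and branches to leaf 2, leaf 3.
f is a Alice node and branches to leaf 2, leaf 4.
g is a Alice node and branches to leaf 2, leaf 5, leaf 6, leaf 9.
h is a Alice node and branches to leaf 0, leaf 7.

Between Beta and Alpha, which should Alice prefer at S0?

Alpha

e (Alice): max(2, 3) = 3
f (Alice): max(2, 4) = 4
Beta (Eve): min(3, 4) = 3
a (Alice): max(2, 8) = 8
b (Alice): max(0, 6, 1) = 6
c (Alice): max(6, 9) = 9
d (Alice): max(1, 4) = 4
Alpha (Eve): min(8, 6, 9, 4) = 4
Alice prefers the higher value; Beta=3, Alpha=4. Alpha is better since 4 > 3.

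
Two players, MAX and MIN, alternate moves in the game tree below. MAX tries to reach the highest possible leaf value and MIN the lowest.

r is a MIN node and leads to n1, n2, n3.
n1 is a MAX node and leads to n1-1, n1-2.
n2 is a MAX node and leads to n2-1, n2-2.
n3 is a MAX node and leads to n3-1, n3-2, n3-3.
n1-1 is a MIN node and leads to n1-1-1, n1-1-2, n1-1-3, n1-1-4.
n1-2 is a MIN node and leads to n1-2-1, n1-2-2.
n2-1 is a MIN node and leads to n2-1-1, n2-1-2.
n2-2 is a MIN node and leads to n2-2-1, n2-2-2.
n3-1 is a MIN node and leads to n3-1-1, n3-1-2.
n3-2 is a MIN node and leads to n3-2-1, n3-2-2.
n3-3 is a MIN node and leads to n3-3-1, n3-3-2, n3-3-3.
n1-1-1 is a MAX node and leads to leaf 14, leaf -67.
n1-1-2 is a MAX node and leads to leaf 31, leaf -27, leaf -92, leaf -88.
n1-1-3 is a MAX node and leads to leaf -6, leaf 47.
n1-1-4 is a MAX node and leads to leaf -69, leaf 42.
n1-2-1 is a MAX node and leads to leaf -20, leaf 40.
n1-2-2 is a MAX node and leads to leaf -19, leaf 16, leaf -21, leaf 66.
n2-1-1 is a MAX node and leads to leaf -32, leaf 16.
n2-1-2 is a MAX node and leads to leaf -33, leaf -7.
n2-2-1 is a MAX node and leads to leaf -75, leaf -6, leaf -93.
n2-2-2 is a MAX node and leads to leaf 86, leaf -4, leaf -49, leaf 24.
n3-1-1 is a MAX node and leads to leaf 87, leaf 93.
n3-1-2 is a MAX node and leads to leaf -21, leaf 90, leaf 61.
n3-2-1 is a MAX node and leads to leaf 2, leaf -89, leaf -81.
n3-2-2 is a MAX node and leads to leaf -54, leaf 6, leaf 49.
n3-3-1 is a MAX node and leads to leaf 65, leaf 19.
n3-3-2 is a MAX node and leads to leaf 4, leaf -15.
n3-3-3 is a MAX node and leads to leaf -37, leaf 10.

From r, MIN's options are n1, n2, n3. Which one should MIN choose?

n2

n1-1-1 (MAX): max(14, -67) = 14
n1-1-2 (MAX): max(31, -27, -92, -88) = 31
n1-1-3 (MAX): max(-6, 47) = 47
n1-1-4 (MAX): max(-69, 42) = 42
n1-1 (MIN): min(14, 31, 47, 42) = 14
n1-2-1 (MAX): max(-20, 40) = 40
n1-2-2 (MAX): max(-19, 16, -21, 66) = 66
n1-2 (MIN): min(40, 66) = 40
n1 (MAX): max(14, 40) = 40
n2-1-1 (MAX): max(-32, 16) = 16
n2-1-2 (MAX): max(-33, -7) = -7
n2-1 (MIN): min(16, -7) = -7
n2-2-1 (MAX): max(-75, -6, -93) = -6
n2-2-2 (MAX): max(86, -4, -49, 24) = 86
n2-2 (MIN): min(-6, 86) = -6
n2 (MAX): max(-7, -6) = -6
n3-1-1 (MAX): max(87, 93) = 93
n3-1-2 (MAX): max(-21, 90, 61) = 90
n3-1 (MIN): min(93, 90) = 90
n3-2-1 (MAX): max(2, -89, -81) = 2
n3-2-2 (MAX): max(-54, 6, 49) = 49
n3-2 (MIN): min(2, 49) = 2
n3-3-1 (MAX): max(65, 19) = 65
n3-3-2 (MAX): max(4, -15) = 4
n3-3-3 (MAX): max(-37, 10) = 10
n3-3 (MIN): min(65, 4, 10) = 4
n3 (MAX): max(90, 2, 4) = 90
r (MIN): min(40, -6, 90) = -6
MIN at r wants the lowest of {n1=40, n2=-6, n3=90}, so chooses n2.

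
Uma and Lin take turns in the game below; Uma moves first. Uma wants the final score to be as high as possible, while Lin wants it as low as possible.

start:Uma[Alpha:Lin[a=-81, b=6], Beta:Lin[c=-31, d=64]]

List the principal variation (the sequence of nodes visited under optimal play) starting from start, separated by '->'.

Alpha (Lin): min(-81, 6) = -81
Beta (Lin): min(-31, 64) = -31
start (Uma): max(-81, -31) = -31
At start, Uma picks Beta (highest: -31).
At Beta, Lin picks c (lowest: -31).
Terminal value -31.

start -> Beta -> c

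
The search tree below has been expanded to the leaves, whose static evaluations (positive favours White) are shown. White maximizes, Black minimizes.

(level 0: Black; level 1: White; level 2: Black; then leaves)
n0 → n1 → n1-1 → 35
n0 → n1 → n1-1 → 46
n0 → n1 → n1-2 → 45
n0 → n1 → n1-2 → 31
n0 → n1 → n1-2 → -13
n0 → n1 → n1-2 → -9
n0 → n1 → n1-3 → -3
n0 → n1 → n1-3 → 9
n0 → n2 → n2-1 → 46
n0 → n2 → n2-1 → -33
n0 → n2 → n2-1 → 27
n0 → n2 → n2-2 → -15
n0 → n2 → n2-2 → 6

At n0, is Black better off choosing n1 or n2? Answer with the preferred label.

n1-1 (Black): min(35, 46) = 35
n1-2 (Black): min(45, 31, -13, -9) = -13
n1-3 (Black): min(-3, 9) = -3
n1 (White): max(35, -13, -3) = 35
n2-1 (Black): min(46, -33, 27) = -33
n2-2 (Black): min(-15, 6) = -15
n2 (White): max(-33, -15) = -15
Black prefers the lower value; n1=35, n2=-15. n2 is better since -15 < 35.

n2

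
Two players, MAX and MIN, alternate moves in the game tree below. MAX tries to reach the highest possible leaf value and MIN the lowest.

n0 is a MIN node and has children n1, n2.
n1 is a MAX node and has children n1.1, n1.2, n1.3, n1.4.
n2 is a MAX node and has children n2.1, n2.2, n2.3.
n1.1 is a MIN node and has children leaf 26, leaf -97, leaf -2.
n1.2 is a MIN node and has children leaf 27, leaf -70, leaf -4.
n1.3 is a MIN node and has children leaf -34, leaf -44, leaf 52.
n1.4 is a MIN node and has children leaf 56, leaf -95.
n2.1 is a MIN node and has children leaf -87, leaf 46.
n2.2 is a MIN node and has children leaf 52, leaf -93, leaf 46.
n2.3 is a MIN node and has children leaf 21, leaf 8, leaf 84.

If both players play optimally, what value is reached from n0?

n1.1 (MIN): min(26, -97, -2) = -97
n1.2 (MIN): min(27, -70, -4) = -70
n1.3 (MIN): min(-34, -44, 52) = -44
n1.4 (MIN): min(56, -95) = -95
n1 (MAX): max(-97, -70, -44, -95) = -44
n2.1 (MIN): min(-87, 46) = -87
n2.2 (MIN): min(52, -93, 46) = -93
n2.3 (MIN): min(21, 8, 84) = 8
n2 (MAX): max(-87, -93, 8) = 8
n0 (MIN): min(-44, 8) = -44

-44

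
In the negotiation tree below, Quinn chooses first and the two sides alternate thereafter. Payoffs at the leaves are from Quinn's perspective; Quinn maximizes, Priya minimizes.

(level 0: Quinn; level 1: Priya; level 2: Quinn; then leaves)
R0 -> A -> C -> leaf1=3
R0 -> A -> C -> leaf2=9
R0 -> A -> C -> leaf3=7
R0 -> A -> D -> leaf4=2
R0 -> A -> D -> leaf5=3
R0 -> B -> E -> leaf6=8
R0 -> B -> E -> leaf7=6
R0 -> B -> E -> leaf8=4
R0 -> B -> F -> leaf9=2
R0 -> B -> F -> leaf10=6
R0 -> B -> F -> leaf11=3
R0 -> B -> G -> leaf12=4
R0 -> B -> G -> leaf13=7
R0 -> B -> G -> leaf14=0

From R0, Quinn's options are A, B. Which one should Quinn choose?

C (Quinn): max(3, 9, 7) = 9
D (Quinn): max(2, 3) = 3
A (Priya): min(9, 3) = 3
E (Quinn): max(8, 6, 4) = 8
F (Quinn): max(2, 6, 3) = 6
G (Quinn): max(4, 7, 0) = 7
B (Priya): min(8, 6, 7) = 6
R0 (Quinn): max(3, 6) = 6
Quinn at R0 wants the highest of {A=3, B=6}, so chooses B.

B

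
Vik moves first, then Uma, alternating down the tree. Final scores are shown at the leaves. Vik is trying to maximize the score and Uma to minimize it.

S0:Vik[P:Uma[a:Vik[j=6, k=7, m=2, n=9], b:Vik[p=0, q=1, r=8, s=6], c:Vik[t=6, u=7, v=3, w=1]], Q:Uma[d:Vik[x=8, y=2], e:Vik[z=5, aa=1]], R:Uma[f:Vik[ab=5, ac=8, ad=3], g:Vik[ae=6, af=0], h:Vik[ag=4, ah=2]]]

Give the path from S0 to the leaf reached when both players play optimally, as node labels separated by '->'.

a (Vik): max(6, 7, 2, 9) = 9
b (Vik): max(0, 1, 8, 6) = 8
c (Vik): max(6, 7, 3, 1) = 7
P (Uma): min(9, 8, 7) = 7
d (Vik): max(8, 2) = 8
e (Vik): max(5, 1) = 5
Q (Uma): min(8, 5) = 5
f (Vik): max(5, 8, 3) = 8
g (Vik): max(6, 0) = 6
h (Vik): max(4, 2) = 4
R (Uma): min(8, 6, 4) = 4
S0 (Vik): max(7, 5, 4) = 7
At S0, Vik picks P (highest: 7).
At P, Uma picks c (lowest: 7).
At c, Vik picks u (highest: 7).
Terminal value 7.

S0 -> P -> c -> u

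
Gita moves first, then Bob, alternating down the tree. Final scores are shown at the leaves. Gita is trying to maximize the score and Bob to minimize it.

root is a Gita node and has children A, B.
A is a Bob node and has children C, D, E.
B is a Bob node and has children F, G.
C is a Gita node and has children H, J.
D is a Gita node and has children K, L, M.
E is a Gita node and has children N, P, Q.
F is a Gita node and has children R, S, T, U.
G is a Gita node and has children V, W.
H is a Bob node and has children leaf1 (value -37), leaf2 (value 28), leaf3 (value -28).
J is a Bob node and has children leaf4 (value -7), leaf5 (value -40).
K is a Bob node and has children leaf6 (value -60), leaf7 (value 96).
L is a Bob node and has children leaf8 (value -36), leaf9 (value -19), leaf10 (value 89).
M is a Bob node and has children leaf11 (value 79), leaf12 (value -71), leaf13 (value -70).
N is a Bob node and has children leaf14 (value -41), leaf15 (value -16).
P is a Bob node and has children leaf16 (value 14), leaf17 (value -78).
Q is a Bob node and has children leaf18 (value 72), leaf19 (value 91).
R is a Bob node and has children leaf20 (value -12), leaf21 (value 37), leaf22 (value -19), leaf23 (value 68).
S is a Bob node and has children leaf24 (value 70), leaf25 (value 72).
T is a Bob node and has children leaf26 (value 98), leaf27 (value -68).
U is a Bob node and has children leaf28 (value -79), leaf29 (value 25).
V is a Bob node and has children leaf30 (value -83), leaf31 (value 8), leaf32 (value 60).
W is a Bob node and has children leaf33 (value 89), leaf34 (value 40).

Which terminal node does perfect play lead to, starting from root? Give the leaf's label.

leaf34

H (Bob): min(-37, 28, -28) = -37
J (Bob): min(-7, -40) = -40
C (Gita): max(-37, -40) = -37
K (Bob): min(-60, 96) = -60
L (Bob): min(-36, -19, 89) = -36
M (Bob): min(79, -71, -70) = -71
D (Gita): max(-60, -36, -71) = -36
N (Bob): min(-41, -16) = -41
P (Bob): min(14, -78) = -78
Q (Bob): min(72, 91) = 72
E (Gita): max(-41, -78, 72) = 72
A (Bob): min(-37, -36, 72) = -37
R (Bob): min(-12, 37, -19, 68) = -19
S (Bob): min(70, 72) = 70
T (Bob): min(98, -68) = -68
U (Bob): min(-79, 25) = -79
F (Gita): max(-19, 70, -68, -79) = 70
V (Bob): min(-83, 8, 60) = -83
W (Bob): min(89, 40) = 40
G (Gita): max(-83, 40) = 40
B (Bob): min(70, 40) = 40
root (Gita): max(-37, 40) = 40
At root, Gita picks B (highest: 40).
At B, Bob picks G (lowest: 40).
At G, Gita picks W (highest: 40).
At W, Bob picks leaf34 (lowest: 40).
Terminal value 40.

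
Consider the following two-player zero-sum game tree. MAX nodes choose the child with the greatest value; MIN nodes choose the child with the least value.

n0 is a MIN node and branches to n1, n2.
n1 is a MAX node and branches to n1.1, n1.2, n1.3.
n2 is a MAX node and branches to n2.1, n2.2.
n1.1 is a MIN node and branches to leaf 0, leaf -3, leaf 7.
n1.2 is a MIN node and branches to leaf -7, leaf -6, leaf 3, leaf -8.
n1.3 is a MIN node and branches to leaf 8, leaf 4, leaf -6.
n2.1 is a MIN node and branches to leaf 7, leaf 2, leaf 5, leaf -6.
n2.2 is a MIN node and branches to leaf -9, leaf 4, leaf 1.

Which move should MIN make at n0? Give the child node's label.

n2

n1.1 (MIN): min(0, -3, 7) = -3
n1.2 (MIN): min(-7, -6, 3, -8) = -8
n1.3 (MIN): min(8, 4, -6) = -6
n1 (MAX): max(-3, -8, -6) = -3
n2.1 (MIN): min(7, 2, 5, -6) = -6
n2.2 (MIN): min(-9, 4, 1) = -9
n2 (MAX): max(-6, -9) = -6
n0 (MIN): min(-3, -6) = -6
MIN at n0 wants the lowest of {n1=-3, n2=-6}, so chooses n2.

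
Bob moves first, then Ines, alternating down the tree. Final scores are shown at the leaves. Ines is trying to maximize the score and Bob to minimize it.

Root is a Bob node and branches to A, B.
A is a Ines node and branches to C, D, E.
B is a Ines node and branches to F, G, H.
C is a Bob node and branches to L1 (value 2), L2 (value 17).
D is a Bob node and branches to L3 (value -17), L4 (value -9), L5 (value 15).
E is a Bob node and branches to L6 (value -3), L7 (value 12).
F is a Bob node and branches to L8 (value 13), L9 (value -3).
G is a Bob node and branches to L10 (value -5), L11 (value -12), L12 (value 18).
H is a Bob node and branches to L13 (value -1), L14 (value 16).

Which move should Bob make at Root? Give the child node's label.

B

C (Bob): min(2, 17) = 2
D (Bob): min(-17, -9, 15) = -17
E (Bob): min(-3, 12) = -3
A (Ines): max(2, -17, -3) = 2
F (Bob): min(13, -3) = -3
G (Bob): min(-5, -12, 18) = -12
H (Bob): min(-1, 16) = -1
B (Ines): max(-3, -12, -1) = -1
Root (Bob): min(2, -1) = -1
Bob at Root wants the lowest of {A=2, B=-1}, so chooses B.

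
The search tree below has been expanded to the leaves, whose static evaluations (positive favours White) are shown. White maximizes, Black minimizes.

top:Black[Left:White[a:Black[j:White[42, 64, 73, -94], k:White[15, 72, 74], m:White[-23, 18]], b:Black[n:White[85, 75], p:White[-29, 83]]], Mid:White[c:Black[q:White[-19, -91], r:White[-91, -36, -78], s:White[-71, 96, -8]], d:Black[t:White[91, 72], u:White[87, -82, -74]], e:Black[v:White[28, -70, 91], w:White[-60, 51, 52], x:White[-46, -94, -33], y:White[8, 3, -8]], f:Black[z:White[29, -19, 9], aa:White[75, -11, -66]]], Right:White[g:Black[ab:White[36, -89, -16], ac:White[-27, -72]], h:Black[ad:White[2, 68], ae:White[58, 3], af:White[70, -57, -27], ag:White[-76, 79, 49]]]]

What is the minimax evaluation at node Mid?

87

q (White): max(-19, -91) = -19
r (White): max(-91, -36, -78) = -36
s (White): max(-71, 96, -8) = 96
c (Black): min(-19, -36, 96) = -36
t (White): max(91, 72) = 91
u (White): max(87, -82, -74) = 87
d (Black): min(91, 87) = 87
v (White): max(28, -70, 91) = 91
w (White): max(-60, 51, 52) = 52
x (White): max(-46, -94, -33) = -33
y (White): max(8, 3, -8) = 8
e (Black): min(91, 52, -33, 8) = -33
z (White): max(29, -19, 9) = 29
aa (White): max(75, -11, -66) = 75
f (Black): min(29, 75) = 29
Mid (White): max(-36, 87, -33, 29) = 87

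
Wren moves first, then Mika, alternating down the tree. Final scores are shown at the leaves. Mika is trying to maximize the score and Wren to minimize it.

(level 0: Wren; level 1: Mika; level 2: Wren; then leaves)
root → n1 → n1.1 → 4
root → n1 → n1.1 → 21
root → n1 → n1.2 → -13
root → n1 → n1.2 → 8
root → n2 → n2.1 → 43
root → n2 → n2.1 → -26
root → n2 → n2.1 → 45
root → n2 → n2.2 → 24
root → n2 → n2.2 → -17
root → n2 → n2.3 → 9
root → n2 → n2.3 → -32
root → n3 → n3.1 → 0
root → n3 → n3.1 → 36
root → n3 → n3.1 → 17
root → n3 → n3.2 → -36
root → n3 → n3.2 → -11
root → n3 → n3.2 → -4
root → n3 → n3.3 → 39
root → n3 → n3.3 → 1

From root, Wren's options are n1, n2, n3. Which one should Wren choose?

n1.1 (Wren): min(4, 21) = 4
n1.2 (Wren): min(-13, 8) = -13
n1 (Mika): max(4, -13) = 4
n2.1 (Wren): min(43, -26, 45) = -26
n2.2 (Wren): min(24, -17) = -17
n2.3 (Wren): min(9, -32) = -32
n2 (Mika): max(-26, -17, -32) = -17
n3.1 (Wren): min(0, 36, 17) = 0
n3.2 (Wren): min(-36, -11, -4) = -36
n3.3 (Wren): min(39, 1) = 1
n3 (Mika): max(0, -36, 1) = 1
root (Wren): min(4, -17, 1) = -17
Wren at root wants the lowest of {n1=4, n2=-17, n3=1}, so chooses n2.

n2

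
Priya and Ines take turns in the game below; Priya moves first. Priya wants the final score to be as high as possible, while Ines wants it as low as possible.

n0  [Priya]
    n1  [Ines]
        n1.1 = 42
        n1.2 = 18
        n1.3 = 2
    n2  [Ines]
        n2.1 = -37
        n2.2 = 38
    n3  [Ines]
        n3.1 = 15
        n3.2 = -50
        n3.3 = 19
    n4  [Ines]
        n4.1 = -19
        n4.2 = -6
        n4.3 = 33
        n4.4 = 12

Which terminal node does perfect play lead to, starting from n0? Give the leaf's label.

n1 (Ines): min(42, 18, 2) = 2
n2 (Ines): min(-37, 38) = -37
n3 (Ines): min(15, -50, 19) = -50
n4 (Ines): min(-19, -6, 33, 12) = -19
n0 (Priya): max(2, -37, -50, -19) = 2
At n0, Priya picks n1 (highest: 2).
At n1, Ines picks n1.3 (lowest: 2).
Terminal value 2.

n1.3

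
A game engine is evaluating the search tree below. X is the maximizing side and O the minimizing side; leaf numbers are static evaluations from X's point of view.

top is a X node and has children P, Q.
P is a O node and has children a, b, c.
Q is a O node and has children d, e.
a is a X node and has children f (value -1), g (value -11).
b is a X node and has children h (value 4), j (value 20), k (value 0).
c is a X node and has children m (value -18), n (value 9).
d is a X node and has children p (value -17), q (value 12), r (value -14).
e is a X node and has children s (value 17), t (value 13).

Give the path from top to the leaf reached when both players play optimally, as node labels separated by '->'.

a (X): max(-1, -11) = -1
b (X): max(4, 20, 0) = 20
c (X): max(-18, 9) = 9
P (O): min(-1, 20, 9) = -1
d (X): max(-17, 12, -14) = 12
e (X): max(17, 13) = 17
Q (O): min(12, 17) = 12
top (X): max(-1, 12) = 12
At top, X picks Q (highest: 12).
At Q, O picks d (lowest: 12).
At d, X picks q (highest: 12).
Terminal value 12.

top -> Q -> d -> q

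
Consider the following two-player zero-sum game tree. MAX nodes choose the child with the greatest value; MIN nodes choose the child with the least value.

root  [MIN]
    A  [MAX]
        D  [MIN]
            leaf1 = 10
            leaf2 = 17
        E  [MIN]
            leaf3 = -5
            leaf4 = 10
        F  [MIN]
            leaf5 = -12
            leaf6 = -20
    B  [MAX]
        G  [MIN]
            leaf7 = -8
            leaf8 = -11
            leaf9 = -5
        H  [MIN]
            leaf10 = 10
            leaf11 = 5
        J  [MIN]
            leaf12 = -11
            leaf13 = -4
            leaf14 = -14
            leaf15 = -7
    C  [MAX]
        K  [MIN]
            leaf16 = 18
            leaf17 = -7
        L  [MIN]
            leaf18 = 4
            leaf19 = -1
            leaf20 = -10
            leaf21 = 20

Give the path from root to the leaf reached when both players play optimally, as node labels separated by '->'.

D (MIN): min(10, 17) = 10
E (MIN): min(-5, 10) = -5
F (MIN): min(-12, -20) = -20
A (MAX): max(10, -5, -20) = 10
G (MIN): min(-8, -11, -5) = -11
H (MIN): min(10, 5) = 5
J (MIN): min(-11, -4, -14, -7) = -14
B (MAX): max(-11, 5, -14) = 5
K (MIN): min(18, -7) = -7
L (MIN): min(4, -1, -10, 20) = -10
C (MAX): max(-7, -10) = -7
root (MIN): min(10, 5, -7) = -7
At root, MIN picks C (lowest: -7).
At C, MAX picks K (highest: -7).
At K, MIN picks leaf17 (lowest: -7).
Terminal value -7.

root -> C -> K -> leaf17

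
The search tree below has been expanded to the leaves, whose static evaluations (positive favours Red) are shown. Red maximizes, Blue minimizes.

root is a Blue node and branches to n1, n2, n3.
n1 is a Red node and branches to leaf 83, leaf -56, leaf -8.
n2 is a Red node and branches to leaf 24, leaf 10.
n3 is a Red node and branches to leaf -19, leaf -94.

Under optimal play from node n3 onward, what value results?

-19

n3 (Red): max(-19, -94) = -19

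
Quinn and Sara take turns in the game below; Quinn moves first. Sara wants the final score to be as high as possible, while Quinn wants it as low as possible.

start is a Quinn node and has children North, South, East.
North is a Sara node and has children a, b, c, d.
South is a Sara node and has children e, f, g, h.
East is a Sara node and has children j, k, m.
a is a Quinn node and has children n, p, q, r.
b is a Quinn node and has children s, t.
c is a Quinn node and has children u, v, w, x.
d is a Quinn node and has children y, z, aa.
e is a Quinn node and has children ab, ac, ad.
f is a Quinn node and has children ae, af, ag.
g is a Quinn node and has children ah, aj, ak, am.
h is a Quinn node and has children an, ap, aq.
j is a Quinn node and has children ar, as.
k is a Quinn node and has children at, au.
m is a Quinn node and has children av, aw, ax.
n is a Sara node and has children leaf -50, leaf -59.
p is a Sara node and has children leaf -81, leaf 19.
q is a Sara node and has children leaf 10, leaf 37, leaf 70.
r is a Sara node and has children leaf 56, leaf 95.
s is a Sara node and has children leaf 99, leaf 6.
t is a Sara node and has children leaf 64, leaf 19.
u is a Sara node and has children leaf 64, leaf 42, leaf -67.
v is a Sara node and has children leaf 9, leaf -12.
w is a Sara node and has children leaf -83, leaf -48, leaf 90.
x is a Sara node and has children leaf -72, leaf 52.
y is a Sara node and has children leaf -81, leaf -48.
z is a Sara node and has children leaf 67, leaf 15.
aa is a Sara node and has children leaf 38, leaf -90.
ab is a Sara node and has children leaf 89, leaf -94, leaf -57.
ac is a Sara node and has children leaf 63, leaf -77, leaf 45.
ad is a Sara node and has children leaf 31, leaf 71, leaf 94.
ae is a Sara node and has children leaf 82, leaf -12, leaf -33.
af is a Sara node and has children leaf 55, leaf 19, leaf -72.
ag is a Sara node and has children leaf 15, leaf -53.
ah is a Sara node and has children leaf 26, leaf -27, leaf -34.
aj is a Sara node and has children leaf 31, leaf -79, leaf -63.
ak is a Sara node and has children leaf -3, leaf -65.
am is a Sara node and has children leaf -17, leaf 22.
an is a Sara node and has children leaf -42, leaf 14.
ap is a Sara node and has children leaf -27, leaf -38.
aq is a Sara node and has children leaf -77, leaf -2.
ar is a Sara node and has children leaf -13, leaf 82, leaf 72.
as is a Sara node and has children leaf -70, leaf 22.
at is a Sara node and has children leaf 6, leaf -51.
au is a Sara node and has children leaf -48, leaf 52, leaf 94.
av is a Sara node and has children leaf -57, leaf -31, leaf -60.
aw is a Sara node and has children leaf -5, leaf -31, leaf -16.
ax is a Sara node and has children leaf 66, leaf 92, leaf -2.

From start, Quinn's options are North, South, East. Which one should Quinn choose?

n (Sara): max(-50, -59) = -50
p (Sara): max(-81, 19) = 19
q (Sara): max(10, 37, 70) = 70
r (Sara): max(56, 95) = 95
a (Quinn): min(-50, 19, 70, 95) = -50
s (Sara): max(99, 6) = 99
t (Sara): max(64, 19) = 64
b (Quinn): min(99, 64) = 64
u (Sara): max(64, 42, -67) = 64
v (Sara): max(9, -12) = 9
w (Sara): max(-83, -48, 90) = 90
x (Sara): max(-72, 52) = 52
c (Quinn): min(64, 9, 90, 52) = 9
y (Sara): max(-81, -48) = -48
z (Sara): max(67, 15) = 67
aa (Sara): max(38, -90) = 38
d (Quinn): min(-48, 67, 38) = -48
North (Sara): max(-50, 64, 9, -48) = 64
ab (Sara): max(89, -94, -57) = 89
ac (Sara): max(63, -77, 45) = 63
ad (Sara): max(31, 71, 94) = 94
e (Quinn): min(89, 63, 94) = 63
ae (Sara): max(82, -12, -33) = 82
af (Sara): max(55, 19, -72) = 55
ag (Sara): max(15, -53) = 15
f (Quinn): min(82, 55, 15) = 15
ah (Sara): max(26, -27, -34) = 26
aj (Sara): max(31, -79, -63) = 31
ak (Sara): max(-3, -65) = -3
am (Sara): max(-17, 22) = 22
g (Quinn): min(26, 31, -3, 22) = -3
an (Sara): max(-42, 14) = 14
ap (Sara): max(-27, -38) = -27
aq (Sara): max(-77, -2) = -2
h (Quinn): min(14, -27, -2) = -27
South (Sara): max(63, 15, -3, -27) = 63
ar (Sara): max(-13, 82, 72) = 82
as (Sara): max(-70, 22) = 22
j (Quinn): min(82, 22) = 22
at (Sara): max(6, -51) = 6
au (Sara): max(-48, 52, 94) = 94
k (Quinn): min(6, 94) = 6
av (Sara): max(-57, -31, -60) = -31
aw (Sara): max(-5, -31, -16) = -5
ax (Sara): max(66, 92, -2) = 92
m (Quinn): min(-31, -5, 92) = -31
East (Sara): max(22, 6, -31) = 22
start (Quinn): min(64, 63, 22) = 22
Quinn at start wants the lowest of {North=64, South=63, East=22}, so chooses East.

East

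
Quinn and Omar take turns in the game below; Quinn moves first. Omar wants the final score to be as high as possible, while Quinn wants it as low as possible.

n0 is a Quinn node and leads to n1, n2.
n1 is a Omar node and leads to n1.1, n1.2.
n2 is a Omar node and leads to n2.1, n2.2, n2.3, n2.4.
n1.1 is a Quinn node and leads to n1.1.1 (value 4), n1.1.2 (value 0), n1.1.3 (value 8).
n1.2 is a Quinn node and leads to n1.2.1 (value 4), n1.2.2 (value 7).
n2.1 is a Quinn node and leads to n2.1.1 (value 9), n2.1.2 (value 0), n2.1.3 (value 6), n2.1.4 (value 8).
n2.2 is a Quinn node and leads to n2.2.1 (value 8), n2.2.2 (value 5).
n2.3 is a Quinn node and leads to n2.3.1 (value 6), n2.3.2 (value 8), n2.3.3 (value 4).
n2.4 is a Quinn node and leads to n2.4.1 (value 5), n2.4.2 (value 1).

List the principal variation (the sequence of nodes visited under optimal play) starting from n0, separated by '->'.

n1.1 (Quinn): min(4, 0, 8) = 0
n1.2 (Quinn): min(4, 7) = 4
n1 (Omar): max(0, 4) = 4
n2.1 (Quinn): min(9, 0, 6, 8) = 0
n2.2 (Quinn): min(8, 5) = 5
n2.3 (Quinn): min(6, 8, 4) = 4
n2.4 (Quinn): min(5, 1) = 1
n2 (Omar): max(0, 5, 4, 1) = 5
n0 (Quinn): min(4, 5) = 4
At n0, Quinn picks n1 (lowest: 4).
At n1, Omar picks n1.2 (highest: 4).
At n1.2, Quinn picks n1.2.1 (lowest: 4).
Terminal value 4.

n0 -> n1 -> n1.2 -> n1.2.1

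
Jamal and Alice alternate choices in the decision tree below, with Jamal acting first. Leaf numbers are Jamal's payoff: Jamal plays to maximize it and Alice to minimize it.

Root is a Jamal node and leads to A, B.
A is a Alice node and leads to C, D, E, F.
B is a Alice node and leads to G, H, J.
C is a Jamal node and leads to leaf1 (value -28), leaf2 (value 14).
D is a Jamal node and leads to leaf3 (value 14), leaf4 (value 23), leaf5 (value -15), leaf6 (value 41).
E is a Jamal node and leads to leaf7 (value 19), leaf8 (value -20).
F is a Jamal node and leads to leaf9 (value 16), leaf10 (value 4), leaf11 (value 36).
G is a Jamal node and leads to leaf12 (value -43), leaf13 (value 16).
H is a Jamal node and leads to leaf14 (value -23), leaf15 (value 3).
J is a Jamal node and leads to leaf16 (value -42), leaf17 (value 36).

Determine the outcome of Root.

14

C (Jamal): max(-28, 14) = 14
D (Jamal): max(14, 23, -15, 41) = 41
E (Jamal): max(19, -20) = 19
F (Jamal): max(16, 4, 36) = 36
A (Alice): min(14, 41, 19, 36) = 14
G (Jamal): max(-43, 16) = 16
H (Jamal): max(-23, 3) = 3
J (Jamal): max(-42, 36) = 36
B (Alice): min(16, 3, 36) = 3
Root (Jamal): max(14, 3) = 14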